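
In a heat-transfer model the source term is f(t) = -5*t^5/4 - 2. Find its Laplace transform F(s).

Apply the Laplace transform termwise.
(-5/4)·[L{t^5} = 5!/s^6 = 120/s^6]; L{-2} = -2/s.

F(s) = -2/s - 150/s^6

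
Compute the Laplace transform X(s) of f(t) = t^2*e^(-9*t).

L{e^(-9t)} = 1/(s + 9).
Then apply L{t^2·g(t)} = (-1)^2 d^2/ds^2[G(s)] with G(s) = 1/(s + 9):
differentiating 2 times and applying the sign gives 2/(s + 9)^3.

X(s) = 2/(s + 9)^3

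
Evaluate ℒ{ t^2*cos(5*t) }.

L{cos(5t)} = s/(s^2 + 25).
Then apply L{t^2·g(t)} = (-1)^2 d^2/ds^2[G(s)] with G(s) = s/(s^2 + 25):
differentiating 2 times and applying the sign gives 2*s*(s^2 - 75)/(s^2 + 25)^3.

2*s*(s^2 - 75)/(s^2 + 25)^3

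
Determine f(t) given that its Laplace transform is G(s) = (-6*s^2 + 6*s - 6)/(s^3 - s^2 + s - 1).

f(t) = -3*exp(t) + 3*sin(t) - 3*cos(t)

Factor the denominator: s^3 - s^2 + s - 1 = (s - 1)*(s^2 + 1).
Partial fraction decomposition gives [-3/(s - 1)] + [-3*s/(s^2 + 1)] + [3/(s^2 + 1)].
Invert each term: -3/(s - 1) ↔ -3e^(t); -3·s/(s^2 + 1) ↔ -3cos(t); 3·1/(s^2 + 1) ↔ 3sin(t).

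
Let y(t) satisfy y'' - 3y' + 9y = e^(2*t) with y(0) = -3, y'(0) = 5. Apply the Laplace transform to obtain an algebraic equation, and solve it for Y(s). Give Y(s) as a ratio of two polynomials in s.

Y(s) = (-3*s^2 + 20*s - 27)/(s^3 - 5*s^2 + 15*s - 18)

Apply the Laplace transform to the equation.
With L{y''} = s^2 Y - s·y(0) - y'(0) and L{y'} = sY - y(0), with y(0) = -3, y'(0) = 5: the LHS transforms to (s^2 - 3*s + 9)Y - (-3*s + 14).
The right side is L{e^(2*t)} = 1/(s - 2).
So (s^2 - 3*s + 9)Y = 1/(s - 2) + (-3*s + 14).
Isolate Y and clear denominators.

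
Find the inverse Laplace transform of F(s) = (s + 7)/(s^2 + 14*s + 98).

Rewrite the denominator: s^2 + 14*s + 98 = (s + 7)^2 + 49.
The form in (s + 7) signals a first-shifting-theorem factor e^(-7t).
Since L{cos(7t)} = s/(s^2 + 49), the inverse is e^(-7*t)*cos(7*t).

exp(-7*t)*cos(7*t)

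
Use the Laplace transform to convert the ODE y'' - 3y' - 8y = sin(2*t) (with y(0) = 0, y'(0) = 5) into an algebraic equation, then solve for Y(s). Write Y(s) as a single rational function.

Y(s) = (5*s^2 + 22)/(s^4 - 3*s^3 - 4*s^2 - 12*s - 32)

Take the Laplace transform of both sides.
Using L{y''} = s^2 Y - s·y(0) - y'(0) and L{y'} = sY - y(0), with y(0) = 0, y'(0) = 5, the left side becomes (s^2 - 3*s - 8)Y - (5).
The right side is L{sin(2*t)} = 2/(s^2 + 4).
So (s^2 - 3*s - 8)Y = 2/(s^2 + 4) + (5).
Divide through and combine into a single rational function.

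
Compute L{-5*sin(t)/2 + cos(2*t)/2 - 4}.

s/(2*(s^2 + 4)) - 5/(2*(s^2 + 1)) - 4/s

Apply the Laplace transform termwise.
(1/2)·[L{cos(2t)} = s/(s^2 + 4)]; (-5/2)·[L{sin(t)} = 1/(s^2 + 1)]; L{-4} = -4/s.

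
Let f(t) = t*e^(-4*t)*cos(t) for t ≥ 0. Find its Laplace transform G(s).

L{cos(t)} = s/(s^2 + 1).
Multiplying by e^(-4t) shifts s → s + 4, so L{e^(-4*t)*cos(t)} = (s + 4)/((s + 4)^2 + 1).
Then apply L{t·g(t)} = -d/ds[H(s)] with H(s) = (s + 4)/((s + 4)^2 + 1):
differentiating 1 time and applying the sign gives (s + 3)*(s + 5)/(s^2 + 8*s + 17)^2.

G(s) = (s + 3)*(s + 5)/(s^2 + 8*s + 17)^2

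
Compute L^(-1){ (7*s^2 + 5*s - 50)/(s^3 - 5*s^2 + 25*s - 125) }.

3*exp(5*t) + 5*sin(5*t) + 4*cos(5*t)

Factor the denominator: s^3 - 5*s^2 + 25*s - 125 = (s - 5)*(s^2 + 25).
Partial fraction decomposition gives [3/(s - 5)] + [4*s/(s^2 + 25)] + [25/(s^2 + 25)].
Invert each term: 3/(s - 5) ↔ 3e^(5t); 4·s/(s^2 + 25) ↔ 4cos(5t); 5·5/(s^2 + 25) ↔ 5sin(5t).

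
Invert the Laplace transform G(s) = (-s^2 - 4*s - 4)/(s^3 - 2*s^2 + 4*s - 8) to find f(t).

f(t) = -2*exp(2*t) - sin(2*t) + cos(2*t)

Factor the denominator: s^3 - 2*s^2 + 4*s - 8 = (s - 2)*(s^2 + 4).
Partial fraction decomposition gives [-2/(s - 2)] + [s/(s^2 + 4)] + [-2/(s^2 + 4)].
Invert each term: -2/(s - 2) ↔ -2e^(2t); 1·s/(s^2 + 4) ↔ cos(2t); -1·2/(s^2 + 4) ↔ -sin(2t).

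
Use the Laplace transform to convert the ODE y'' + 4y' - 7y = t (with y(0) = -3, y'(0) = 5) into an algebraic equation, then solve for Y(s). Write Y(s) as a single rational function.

Y(s) = (-3*s^3 - 7*s^2 + 1)/(s^4 + 4*s^3 - 7*s^2)

Transform both sides with L{·}.
The derivative rules (L{y''} = s^2 Y - s·y(0) - y'(0) and L{y'} = sY - y(0), with y(0) = -3, y'(0) = 5) turn the left side into (s^2 + 4*s - 7)Y - (-3*s - 7).
The right side is L{t} = s^(-2).
So (s^2 + 4*s - 7)Y = s^(-2) + (-3*s - 7).
Divide through and combine into a single rational function.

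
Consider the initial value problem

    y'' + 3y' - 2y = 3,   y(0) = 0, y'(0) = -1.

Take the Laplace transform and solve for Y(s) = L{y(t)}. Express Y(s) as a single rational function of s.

Y(s) = (-s + 3)/(s^3 + 3*s^2 - 2*s)

Transform both sides with L{·}.
With L{y''} = s^2 Y - s·y(0) - y'(0) and L{y'} = sY - y(0), with y(0) = 0, y'(0) = -1: the LHS transforms to (s^2 + 3*s - 2)Y - (-1).
The right side is L{3} = 3/s.
So (s^2 + 3*s - 2)Y = 3/s + (-1).
Solve for Y(s) and write it as one ratio of polynomials.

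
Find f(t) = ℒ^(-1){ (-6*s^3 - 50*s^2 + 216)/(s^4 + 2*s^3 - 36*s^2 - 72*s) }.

f(t) = -5*exp(6*t) - 3 + exp(-2*t) + exp(-6*t)

Factor the denominator: s^4 + 2*s^3 - 36*s^2 - 72*s = s*(s - 6)*(s + 2)*(s + 6).
Partial fraction decomposition gives [-5/(s - 6)] + [1/(s + 2)] + [1/(s + 6)] + [-3/s].
Invert each term: -5/(s - 6) ↔ -5e^(6t); 1/(s + 2) ↔ e^(-2t); 1/(s + 6) ↔ e^(-6t); -3/(s - 0) ↔ -3e^(0t).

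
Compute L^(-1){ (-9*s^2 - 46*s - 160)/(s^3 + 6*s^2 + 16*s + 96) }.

-4*sin(4*t) - 5*cos(4*t) - 4*exp(-6*t)

Factor the denominator: s^3 + 6*s^2 + 16*s + 96 = (s + 6)*(s^2 + 16).
Partial fraction decomposition gives [-4/(s + 6)] + [-5*s/(s^2 + 16)] + [-16/(s^2 + 16)].
Invert each term: -4/(s + 6) ↔ -4e^(-6t); -5·s/(s^2 + 16) ↔ -5cos(4t); -4·4/(s^2 + 16) ↔ -4sin(4t).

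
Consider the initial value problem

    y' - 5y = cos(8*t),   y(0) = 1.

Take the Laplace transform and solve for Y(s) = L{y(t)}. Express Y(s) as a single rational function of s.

Y(s) = (s^2 + s + 64)/(s^3 - 5*s^2 + 64*s - 320)

Apply the Laplace transform to the equation.
Using L{y'} = sY - y(0) = sY - 1, the left side becomes (s - 5)Y - (1).
The right side is L{cos(8*t)} = s/(s^2 + 64).
So (s - 5)Y = s/(s^2 + 64) + (1).
Solve for Y(s) and write it as one ratio of polynomials.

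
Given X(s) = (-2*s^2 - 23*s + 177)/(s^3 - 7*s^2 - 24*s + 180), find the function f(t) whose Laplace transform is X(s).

f(t) = -3*t*exp(6*t) - 4*exp(6*t) + 2*exp(-5*t)

Factor the denominator: s^3 - 7*s^2 - 24*s + 180 = (s - 6)^2*(s + 5).
Partial fraction decomposition gives [-4/(s - 6)] + [-3/(s - 6)^2] + [2/(s + 5)].
Invert each term: -4/(s - 6) ↔ -4e^(6t); -3/(s - 6)^2 ↔ -3t·e^(6t); 2/(s + 5) ↔ 2e^(-5t).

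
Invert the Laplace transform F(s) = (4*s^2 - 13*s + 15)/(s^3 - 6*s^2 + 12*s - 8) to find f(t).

f(t) = 5*t^2*exp(2*t)/2 + 3*t*exp(2*t) + 4*exp(2*t)

Factor the denominator: s^3 - 6*s^2 + 12*s - 8 = (s - 2)^3.
Partial fraction decomposition gives [4/(s - 2)] + [3/(s - 2)^2] + [5/(s - 2)^3].
Invert each term: 4/(s - 2) ↔ 4e^(2t); 3/(s - 2)^2 ↔ 3t·e^(2t); 5/(s - 2)^3 ↔ (5/2)t^2·e^(2t).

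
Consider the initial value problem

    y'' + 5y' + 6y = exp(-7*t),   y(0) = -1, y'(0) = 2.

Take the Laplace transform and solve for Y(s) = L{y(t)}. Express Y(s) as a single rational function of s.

Y(s) = (-s^2 - 10*s - 20)/(s^3 + 12*s^2 + 41*s + 42)

Transform both sides with L{·}.
Using L{y''} = s^2 Y - s·y(0) - y'(0) and L{y'} = sY - y(0), with y(0) = -1, y'(0) = 2, the left side becomes (s^2 + 5*s + 6)Y - (-s - 3).
The right side is L{exp(-7*t)} = 1/(s + 7).
So (s^2 + 5*s + 6)Y = 1/(s + 7) + (-s - 3).
Divide through and combine into a single rational function.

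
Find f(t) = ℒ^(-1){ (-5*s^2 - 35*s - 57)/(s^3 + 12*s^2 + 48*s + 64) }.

Factor the denominator: s^3 + 12*s^2 + 48*s + 64 = (s + 4)^3.
Partial fraction decomposition gives [-5/(s + 4)] + [5/(s + 4)^2] + [3/(s + 4)^3].
Invert each term: -5/(s + 4) ↔ -5e^(-4t); 5/(s + 4)^2 ↔ 5t·e^(-4t); 3/(s + 4)^3 ↔ (3/2)t^2·e^(-4t).

f(t) = 3*t^2*exp(-4*t)/2 + 5*t*exp(-4*t) - 5*exp(-4*t)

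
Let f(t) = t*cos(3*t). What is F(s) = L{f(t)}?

L{cos(3t)} = s/(s^2 + 9).
Then apply L{t·g(t)} = -d/ds[G(s)] with G(s) = s/(s^2 + 9):
differentiating 1 time and applying the sign gives (s - 3)*(s + 3)/(s^2 + 9)^2.

F(s) = (s - 3)*(s + 3)/(s^2 + 9)^2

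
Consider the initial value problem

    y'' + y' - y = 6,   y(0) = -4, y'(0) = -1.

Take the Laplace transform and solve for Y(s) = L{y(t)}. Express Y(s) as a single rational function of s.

Take the Laplace transform of both sides.
With L{y''} = s^2 Y - s·y(0) - y'(0) and L{y'} = sY - y(0), with y(0) = -4, y'(0) = -1: the LHS transforms to (s^2 + s - 1)Y - (-4*s - 5).
The right side is L{6} = 6/s.
So (s^2 + s - 1)Y = 6/s + (-4*s - 5).
Solve for Y(s) and write it as one ratio of polynomials.

Y(s) = (-4*s^2 - 5*s + 6)/(s^3 + s^2 - s)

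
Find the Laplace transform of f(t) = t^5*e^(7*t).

L{t^5} = 5!/s^6 = 120/s^6.
By the first shifting theorem, multiplying by e^(7t) replaces s with s - 7.

120/(s - 7)^6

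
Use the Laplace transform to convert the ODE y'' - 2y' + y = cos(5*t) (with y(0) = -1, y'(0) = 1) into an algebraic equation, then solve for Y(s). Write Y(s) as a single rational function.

Y(s) = (-s^3 + 3*s^2 - 24*s + 75)/(s^4 - 2*s^3 + 26*s^2 - 50*s + 25)

Laplace-transform each side.
With L{y''} = s^2 Y - s·y(0) - y'(0) and L{y'} = sY - y(0), with y(0) = -1, y'(0) = 1: the LHS transforms to (s^2 - 2*s + 1)Y - (-s + 3).
The right side is L{cos(5*t)} = s/(s^2 + 25).
So (s^2 - 2*s + 1)Y = s/(s^2 + 25) + (-s + 3).
Solve for Y(s) and write it as one ratio of polynomials.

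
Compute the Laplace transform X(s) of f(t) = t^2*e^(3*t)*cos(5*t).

L{cos(5t)} = s/(s^2 + 25).
Multiplying by e^(3t) shifts s → s - 3, so L{e^(3*t)*cos(5*t)} = (s - 3)/((s - 3)^2 + 25).
Then apply L{t^2·g(t)} = (-1)^2 d^2/ds^2[G(s)] with G(s) = (s - 3)/((s - 3)^2 + 25):
differentiating 2 times and applying the sign gives 2*(s - 3)*(s^2 - 6*s - 66)/(s^2 - 6*s + 34)^3.

X(s) = 2*(s - 3)*(s^2 - 6*s - 66)/(s^2 - 6*s + 34)^3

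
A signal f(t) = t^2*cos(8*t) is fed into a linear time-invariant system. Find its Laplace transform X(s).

X(s) = 2*s*(s^2 - 192)/(s^2 + 64)^3

L{cos(8t)} = s/(s^2 + 64).
Then apply L{t^2·g(t)} = (-1)^2 d^2/ds^2[G(s)] with G(s) = s/(s^2 + 64):
differentiating 2 times and applying the sign gives 2*s*(s^2 - 192)/(s^2 + 64)^3.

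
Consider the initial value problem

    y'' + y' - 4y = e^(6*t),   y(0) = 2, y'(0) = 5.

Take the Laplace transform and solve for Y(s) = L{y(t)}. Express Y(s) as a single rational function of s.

Y(s) = (2*s^2 - 5*s - 41)/(s^3 - 5*s^2 - 10*s + 24)

Apply the Laplace transform to the equation.
Using L{y''} = s^2 Y - s·y(0) - y'(0) and L{y'} = sY - y(0), with y(0) = 2, y'(0) = 5, the left side becomes (s^2 + s - 4)Y - (2*s + 7).
The right side is L{e^(6*t)} = 1/(s - 6).
So (s^2 + s - 4)Y = 1/(s - 6) + (2*s + 7).
Isolate Y and clear denominators.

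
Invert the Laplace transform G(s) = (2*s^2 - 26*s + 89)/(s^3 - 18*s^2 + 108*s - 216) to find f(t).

f(t) = 5*t^2*exp(6*t)/2 - 2*t*exp(6*t) + 2*exp(6*t)

Factor the denominator: s^3 - 18*s^2 + 108*s - 216 = (s - 6)^3.
Partial fraction decomposition gives [2/(s - 6)] + [-2/(s - 6)^2] + [5/(s - 6)^3].
Invert each term: 2/(s - 6) ↔ 2e^(6t); -2/(s - 6)^2 ↔ -2t·e^(6t); 5/(s - 6)^3 ↔ (5/2)t^2·e^(6t).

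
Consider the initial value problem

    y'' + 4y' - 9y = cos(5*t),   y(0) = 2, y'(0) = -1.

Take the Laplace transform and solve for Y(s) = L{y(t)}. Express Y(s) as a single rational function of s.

Take the Laplace transform of both sides.
With L{y''} = s^2 Y - s·y(0) - y'(0) and L{y'} = sY - y(0), with y(0) = 2, y'(0) = -1: the LHS transforms to (s^2 + 4*s - 9)Y - (2*s + 7).
The right side is L{cos(5*t)} = s/(s^2 + 25).
So (s^2 + 4*s - 9)Y = s/(s^2 + 25) + (2*s + 7).
Isolate Y and clear denominators.

Y(s) = (2*s^3 + 7*s^2 + 51*s + 175)/(s^4 + 4*s^3 + 16*s^2 + 100*s - 225)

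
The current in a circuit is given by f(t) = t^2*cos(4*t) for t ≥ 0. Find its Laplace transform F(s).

L{cos(4t)} = s/(s^2 + 16).
Then apply L{t^2·g(t)} = (-1)^2 d^2/ds^2[G(s)] with G(s) = s/(s^2 + 16):
differentiating 2 times and applying the sign gives 2*s*(s^2 - 48)/(s^2 + 16)^3.

F(s) = 2*s*(s^2 - 48)/(s^2 + 16)^3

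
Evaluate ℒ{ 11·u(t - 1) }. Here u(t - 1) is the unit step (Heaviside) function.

11*exp(-s)/s

By the second shifting theorem, L{u(t - c)·g(t - c)} = e^(-cs)·G(s) with c = 1 and G(s) = L{g(t)}.
L{11} = 11/s.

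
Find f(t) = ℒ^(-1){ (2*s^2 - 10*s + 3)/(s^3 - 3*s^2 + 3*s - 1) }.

f(t) = -5*t^2*exp(t)/2 - 6*t*exp(t) + 2*exp(t)

Factor the denominator: s^3 - 3*s^2 + 3*s - 1 = (s - 1)^3.
Partial fraction decomposition gives [2/(s - 1)] + [-6/(s - 1)^2] + [-5/(s - 1)^3].
Invert each term: 2/(s - 1) ↔ 2e^(t); -6/(s - 1)^2 ↔ -6t·e^(t); -5/(s - 1)^3 ↔ (-5/2)t^2·e^(t).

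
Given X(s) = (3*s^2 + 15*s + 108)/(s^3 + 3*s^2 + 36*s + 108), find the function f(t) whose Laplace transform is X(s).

f(t) = 2*sin(6*t) + cos(6*t) + 2*exp(-3*t)

Factor the denominator: s^3 + 3*s^2 + 36*s + 108 = (s + 3)*(s^2 + 36).
Partial fraction decomposition gives [2/(s + 3)] + [s/(s^2 + 36)] + [12/(s^2 + 36)].
Invert each term: 2/(s + 3) ↔ 2e^(-3t); 1·s/(s^2 + 36) ↔ cos(6t); 2·6/(s^2 + 36) ↔ 2sin(6t).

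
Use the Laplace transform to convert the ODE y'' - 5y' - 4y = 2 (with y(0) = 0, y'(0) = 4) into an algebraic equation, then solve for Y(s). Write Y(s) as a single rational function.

Y(s) = (4*s + 2)/(s^3 - 5*s^2 - 4*s)

Transform both sides with L{·}.
The derivative rules (L{y''} = s^2 Y - s·y(0) - y'(0) and L{y'} = sY - y(0), with y(0) = 0, y'(0) = 4) turn the left side into (s^2 - 5*s - 4)Y - (4).
The right side is L{2} = 2/s.
So (s^2 - 5*s - 4)Y = 2/s + (4).
Isolate Y and clear denominators.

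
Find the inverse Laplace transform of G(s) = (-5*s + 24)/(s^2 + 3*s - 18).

exp(3*t) - 6*exp(-6*t)

Factor the denominator: s^2 + 3*s - 18 = (s - 3)*(s + 6).
Partial fraction decomposition gives [1/(s - 3)] + [-6/(s + 6)].
Invert each term: 1/(s - 3) ↔ e^(3t); -6/(s + 6) ↔ -6e^(-6t).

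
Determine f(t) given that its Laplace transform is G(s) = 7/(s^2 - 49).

f(t) = sinh(7*t)

Since L{sinh(7t)} = 7/(s^2 - 49), the inverse is sinh(7*t).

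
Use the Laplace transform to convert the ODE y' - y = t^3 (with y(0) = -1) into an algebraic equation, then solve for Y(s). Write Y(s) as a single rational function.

Laplace-transform each side.
The derivative rules (L{y'} = sY - y(0) = sY - (-1)) turn the left side into (s - 1)Y - (-1).
The right side is L{t^3} = 6/s^4.
So (s - 1)Y = 6/s^4 + (-1).
Solve for Y(s) and write it as one ratio of polynomials.

Y(s) = (-s^4 + 6)/(s^5 - s^4)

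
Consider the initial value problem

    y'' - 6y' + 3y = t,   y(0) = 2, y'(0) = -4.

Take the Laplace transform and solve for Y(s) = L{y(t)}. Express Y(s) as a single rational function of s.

Take the Laplace transform of both sides.
Using L{y''} = s^2 Y - s·y(0) - y'(0) and L{y'} = sY - y(0), with y(0) = 2, y'(0) = -4, the left side becomes (s^2 - 6*s + 3)Y - (2*s - 16).
The right side is L{t} = s^(-2).
So (s^2 - 6*s + 3)Y = s^(-2) + (2*s - 16).
Divide through and combine into a single rational function.

Y(s) = (2*s^3 - 16*s^2 + 1)/(s^4 - 6*s^3 + 3*s^2)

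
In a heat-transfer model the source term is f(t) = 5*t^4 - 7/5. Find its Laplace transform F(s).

F(s) = -7/(5*s) + 120/s^5

By linearity of the Laplace transform, transform each term separately.
(5)·[L{t^4} = 4!/s^5 = 24/s^5]; L{-7/5} = (-7/5)/s.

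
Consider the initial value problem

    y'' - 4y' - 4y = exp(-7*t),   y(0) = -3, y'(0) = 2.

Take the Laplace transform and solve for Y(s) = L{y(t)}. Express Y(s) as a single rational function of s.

Apply the Laplace transform to the equation.
The derivative rules (L{y''} = s^2 Y - s·y(0) - y'(0) and L{y'} = sY - y(0), with y(0) = -3, y'(0) = 2) turn the left side into (s^2 - 4*s - 4)Y - (-3*s + 14).
The right side is L{exp(-7*t)} = 1/(s + 7).
So (s^2 - 4*s - 4)Y = 1/(s + 7) + (-3*s + 14).
Isolate Y and clear denominators.

Y(s) = (-3*s^2 - 7*s + 99)/(s^3 + 3*s^2 - 32*s - 28)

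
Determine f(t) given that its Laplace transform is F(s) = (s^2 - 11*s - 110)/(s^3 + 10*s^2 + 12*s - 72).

f(t) = t*exp(-6*t) - 2*exp(2*t) + 3*exp(-6*t)

Factor the denominator: s^3 + 10*s^2 + 12*s - 72 = (s - 2)*(s + 6)^2.
Partial fraction decomposition gives [3/(s + 6)] + [(s + 6)^(-2)] + [-2/(s - 2)].
Invert each term: 3/(s + 6) ↔ 3e^(-6t); 1/(s + 6)^2 ↔ t·e^(-6t); -2/(s - 2) ↔ -2e^(2t).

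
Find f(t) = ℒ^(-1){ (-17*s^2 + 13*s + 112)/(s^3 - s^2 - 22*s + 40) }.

Factor the denominator: s^3 - s^2 - 22*s + 40 = (s - 4)*(s - 2)*(s + 5).
Partial fraction decomposition gives [-6/(s + 5)] + [-6/(s - 4)] + [-5/(s - 2)].
Invert each term: -6/(s + 5) ↔ -6e^(-5t); -6/(s - 4) ↔ -6e^(4t); -5/(s - 2) ↔ -5e^(2t).

f(t) = -6*exp(4*t) - 5*exp(2*t) - 6*exp(-5*t)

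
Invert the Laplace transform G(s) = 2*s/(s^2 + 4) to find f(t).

f(t) = 2*cos(2*t)

Since L{cos(2t)} = s/(s^2 + 4), the inverse is cos(2*t), scaled by 2.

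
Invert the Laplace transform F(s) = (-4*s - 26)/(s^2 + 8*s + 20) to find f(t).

f(t) = -5*exp(-4*t)*sin(2*t) - 4*exp(-4*t)*cos(2*t)

Complete the square in the denominator: s^2 + 8*s + 20 = (s + 4)^2 + 2^2.
Split the numerator to match: -4*s - 26 = -4·(s + 4) - 5·2.
Invert each term: -4·(s + 4)/((s + 4)^2 + 4) ↔ -4e^(-4t)cos(2t); -5·2/((s + 4)^2 + 4) ↔ -5e^(-4t)sin(2t).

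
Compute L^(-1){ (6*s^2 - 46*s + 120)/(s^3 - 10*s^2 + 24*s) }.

5*exp(6*t) - 4*exp(4*t) + 5

Factor the denominator: s^3 - 10*s^2 + 24*s = s*(s - 6)*(s - 4).
Partial fraction decomposition gives [5/(s - 6)] + [-4/(s - 4)] + [5/s].
Invert each term: 5/(s - 6) ↔ 5e^(6t); -4/(s - 4) ↔ -4e^(4t); 5/(s - 0) ↔ 5e^(0t).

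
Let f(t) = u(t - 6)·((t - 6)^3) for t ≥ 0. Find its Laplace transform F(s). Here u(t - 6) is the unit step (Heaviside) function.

F(s) = 6*exp(-6*s)/s^4

By the second shifting theorem, L{u(t - c)·g(t - c)} = e^(-cs)·G(s) with c = 6 and G(s) = L{g(t)}.
L{t^3} = 3!/s^4 = 6/s^4.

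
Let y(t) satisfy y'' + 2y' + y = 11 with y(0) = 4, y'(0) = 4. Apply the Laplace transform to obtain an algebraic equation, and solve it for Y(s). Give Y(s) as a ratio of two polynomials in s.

Laplace-transform each side.
With L{y''} = s^2 Y - s·y(0) - y'(0) and L{y'} = sY - y(0), with y(0) = 4, y'(0) = 4: the LHS transforms to (s^2 + 2*s + 1)Y - (4*s + 12).
The right side is L{11} = 11/s.
So (s^2 + 2*s + 1)Y = 11/s + (4*s + 12).
Solve for Y(s) and write it as one ratio of polynomials.

Y(s) = (4*s^2 + 12*s + 11)/(s^3 + 2*s^2 + s)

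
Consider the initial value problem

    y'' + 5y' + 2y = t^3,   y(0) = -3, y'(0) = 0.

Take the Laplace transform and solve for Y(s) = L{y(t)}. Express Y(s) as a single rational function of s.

Y(s) = (-3*s^5 - 15*s^4 + 6)/(s^6 + 5*s^5 + 2*s^4)

Take the Laplace transform of both sides.
Using L{y''} = s^2 Y - s·y(0) - y'(0) and L{y'} = sY - y(0), with y(0) = -3, y'(0) = 0, the left side becomes (s^2 + 5*s + 2)Y - (-3*s - 15).
The right side is L{t^3} = 6/s^4.
So (s^2 + 5*s + 2)Y = 6/s^4 + (-3*s - 15).
Divide through and combine into a single rational function.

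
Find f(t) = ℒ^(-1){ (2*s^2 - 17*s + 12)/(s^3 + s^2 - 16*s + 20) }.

f(t) = -2*t*exp(2*t) - exp(2*t) + 3*exp(-5*t)

Factor the denominator: s^3 + s^2 - 16*s + 20 = (s - 2)^2*(s + 5).
Partial fraction decomposition gives [-1/(s - 2)] + [-2/(s - 2)^2] + [3/(s + 5)].
Invert each term: -1/(s - 2) ↔ -e^(2t); -2/(s - 2)^2 ↔ -2t·e^(2t); 3/(s + 5) ↔ 3e^(-5t).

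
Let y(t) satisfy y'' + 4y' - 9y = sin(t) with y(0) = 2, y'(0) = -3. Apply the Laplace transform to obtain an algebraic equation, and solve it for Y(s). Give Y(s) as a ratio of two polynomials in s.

Transform both sides with L{·}.
With L{y''} = s^2 Y - s·y(0) - y'(0) and L{y'} = sY - y(0), with y(0) = 2, y'(0) = -3: the LHS transforms to (s^2 + 4*s - 9)Y - (2*s + 5).
The right side is L{sin(t)} = 1/(s^2 + 1).
So (s^2 + 4*s - 9)Y = 1/(s^2 + 1) + (2*s + 5).
Divide through and combine into a single rational function.

Y(s) = (2*s^3 + 5*s^2 + 2*s + 6)/(s^4 + 4*s^3 - 8*s^2 + 4*s - 9)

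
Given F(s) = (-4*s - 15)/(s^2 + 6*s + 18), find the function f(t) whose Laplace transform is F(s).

f(t) = -exp(-3*t)*sin(3*t) - 4*exp(-3*t)*cos(3*t)

Complete the square in the denominator: s^2 + 6*s + 18 = (s + 3)^2 + 3^2.
Split the numerator to match: -4*s - 15 = -4·(s + 3) - 1·3.
Invert each term: -4·(s + 3)/((s + 3)^2 + 9) ↔ -4e^(-3t)cos(3t); -1·3/((s + 3)^2 + 9) ↔ -e^(-3t)sin(3t).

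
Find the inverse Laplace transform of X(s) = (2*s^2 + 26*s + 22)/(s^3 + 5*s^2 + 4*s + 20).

3*sin(2*t) + 4*cos(2*t) - 2*exp(-5*t)

Factor the denominator: s^3 + 5*s^2 + 4*s + 20 = (s + 5)*(s^2 + 4).
Partial fraction decomposition gives [-2/(s + 5)] + [4*s/(s^2 + 4)] + [6/(s^2 + 4)].
Invert each term: -2/(s + 5) ↔ -2e^(-5t); 4·s/(s^2 + 4) ↔ 4cos(2t); 3·2/(s^2 + 4) ↔ 3sin(2t).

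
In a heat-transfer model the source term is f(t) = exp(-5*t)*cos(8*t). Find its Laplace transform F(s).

F(s) = (s + 5)/((s + 5)^2 + 64)

L{cos(8t)} = s/(s^2 + 64).
By the first shifting theorem, multiplying by e^(-5t) replaces s with s + 5.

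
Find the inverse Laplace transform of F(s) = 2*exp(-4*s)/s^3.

The factor e^(-4s) signals a time shift by c = 4 (second shifting theorem).
L{t^2} = 2!/s^3 = 2/s^3, so L^-1{2/s^3} = t^2.
Hence the inverse is u(t - 4) times that function evaluated at t - 4.

Heaviside(t - 4)*((t - 4)^2)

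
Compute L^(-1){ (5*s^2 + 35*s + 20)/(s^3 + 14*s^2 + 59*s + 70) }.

-2*exp(-2*t) + 5*exp(-5*t) + 2*exp(-7*t)

Factor the denominator: s^3 + 14*s^2 + 59*s + 70 = (s + 2)*(s + 5)*(s + 7).
Partial fraction decomposition gives [-2/(s + 2)] + [2/(s + 7)] + [5/(s + 5)].
Invert each term: -2/(s + 2) ↔ -2e^(-2t); 2/(s + 7) ↔ 2e^(-7t); 5/(s + 5) ↔ 5e^(-5t).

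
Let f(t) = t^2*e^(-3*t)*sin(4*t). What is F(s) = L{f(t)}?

L{sin(4t)} = 4/(s^2 + 16).
Multiplying by e^(-3t) shifts s → s + 3, so L{e^(-3*t)*sin(4*t)} = 4/((s + 3)^2 + 16).
Then apply L{t^2·g(t)} = (-1)^2 d^2/ds^2[G(s)] with G(s) = 4/((s + 3)^2 + 16):
differentiating 2 times and applying the sign gives 8*(3*s^2 + 18*s + 11)/(s^2 + 6*s + 25)^3.

F(s) = 8*(3*s^2 + 18*s + 11)/(s^2 + 6*s + 25)^3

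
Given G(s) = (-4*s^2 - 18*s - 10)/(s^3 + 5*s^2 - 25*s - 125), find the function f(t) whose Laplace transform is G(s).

f(t) = 2*t*exp(-5*t) - 2*exp(5*t) - 2*exp(-5*t)

Factor the denominator: s^3 + 5*s^2 - 25*s - 125 = (s - 5)*(s + 5)^2.
Partial fraction decomposition gives [-2/(s + 5)] + [2/(s + 5)^2] + [-2/(s - 5)].
Invert each term: -2/(s + 5) ↔ -2e^(-5t); 2/(s + 5)^2 ↔ 2t·e^(-5t); -2/(s - 5) ↔ -2e^(5t).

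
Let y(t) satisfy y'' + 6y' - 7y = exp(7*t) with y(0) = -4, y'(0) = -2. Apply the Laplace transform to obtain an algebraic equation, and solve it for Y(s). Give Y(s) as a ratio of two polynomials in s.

Transform both sides with L{·}.
The derivative rules (L{y''} = s^2 Y - s·y(0) - y'(0) and L{y'} = sY - y(0), with y(0) = -4, y'(0) = -2) turn the left side into (s^2 + 6*s - 7)Y - (-4*s - 26).
The right side is L{exp(7*t)} = 1/(s - 7).
So (s^2 + 6*s - 7)Y = 1/(s - 7) + (-4*s - 26).
Solve for Y(s) and write it as one ratio of polynomials.

Y(s) = (-4*s^2 + 2*s + 183)/(s^3 - s^2 - 49*s + 49)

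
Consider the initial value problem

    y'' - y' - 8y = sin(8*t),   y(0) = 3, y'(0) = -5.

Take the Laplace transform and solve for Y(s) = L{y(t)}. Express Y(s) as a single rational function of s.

Laplace-transform each side.
With L{y''} = s^2 Y - s·y(0) - y'(0) and L{y'} = sY - y(0), with y(0) = 3, y'(0) = -5: the LHS transforms to (s^2 - s - 8)Y - (3*s - 8).
The right side is L{sin(8*t)} = 8/(s^2 + 64).
So (s^2 - s - 8)Y = 8/(s^2 + 64) + (3*s - 8).
Divide through and combine into a single rational function.

Y(s) = (3*s^3 - 8*s^2 + 192*s - 504)/(s^4 - s^3 + 56*s^2 - 64*s - 512)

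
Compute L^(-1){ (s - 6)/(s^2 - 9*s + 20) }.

Factor the denominator: s^2 - 9*s + 20 = (s - 5)*(s - 4).
Partial fraction decomposition gives [-1/(s - 5)] + [2/(s - 4)].
Invert each term: -1/(s - 5) ↔ -e^(5t); 2/(s - 4) ↔ 2e^(4t).

-exp(5*t) + 2*exp(4*t)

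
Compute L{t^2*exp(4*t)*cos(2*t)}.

L{cos(2t)} = s/(s^2 + 4).
Multiplying by e^(4t) shifts s → s - 4, so L{exp(4*t)*cos(2*t)} = (s - 4)/((s - 4)^2 + 4).
Then apply L{t^2·g(t)} = (-1)^2 d^2/ds^2[G(s)] with G(s) = (s - 4)/((s - 4)^2 + 4):
differentiating 2 times and applying the sign gives 2*(s - 4)*(s^2 - 8*s + 4)/(s^2 - 8*s + 20)^3.

2*(s - 4)*(s^2 - 8*s + 4)/(s^2 - 8*s + 20)^3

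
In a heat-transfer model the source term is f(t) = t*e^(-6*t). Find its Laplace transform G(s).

G(s) = (s + 6)^(-2)

L{e^(-6t)} = 1/(s + 6).
Then apply L{t·g(t)} = -d/ds[H(s)] with H(s) = 1/(s + 6):
differentiating 1 time and applying the sign gives (s + 6)^(-2).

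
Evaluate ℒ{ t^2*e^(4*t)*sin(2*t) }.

L{sin(2t)} = 2/(s^2 + 4).
Multiplying by e^(4t) shifts s → s - 4, so L{e^(4*t)*sin(2*t)} = 2/((s - 4)^2 + 4).
Then apply L{t^2·g(t)} = (-1)^2 d^2/ds^2[G(s)] with G(s) = 2/((s - 4)^2 + 4):
differentiating 2 times and applying the sign gives 4*(3*s^2 - 24*s + 44)/(s^2 - 8*s + 20)^3.

4*(3*s^2 - 24*s + 44)/(s^2 - 8*s + 20)^3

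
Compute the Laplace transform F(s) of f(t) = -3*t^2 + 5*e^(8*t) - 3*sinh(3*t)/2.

By linearity of the Laplace transform, transform each term separately.
(5)·[L{e^(8t)} = 1/(s - 8)]; (-3/2)·[L{sinh(3t)} = 3/(s^2 - 9)]; (-3)·[L{t^2} = 2!/s^3 = 2/s^3].

F(s) = -9/(2*(s^2 - 9)) + 5/(s - 8) - 6/s^3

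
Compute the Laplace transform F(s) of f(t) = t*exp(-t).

F(s) = (s + 1)^(-2)

L{e^(-t)} = 1/(s + 1).
Then apply L{t·g(t)} = -d/ds[G(s)] with G(s) = 1/(s + 1):
differentiating 1 time and applying the sign gives (s + 1)^(-2).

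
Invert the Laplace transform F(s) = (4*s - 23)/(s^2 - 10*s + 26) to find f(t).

Complete the square in the denominator: s^2 - 10*s + 26 = (s - 5)^2 + 1^2.
Split the numerator to match: 4*s - 23 = 4·(s - 5) - 3·1.
Invert each term: 4·(s - 5)/((s - 5)^2 + 1) ↔ 4e^(5t)cos(t); -3·1/((s - 5)^2 + 1) ↔ -3e^(5t)sin(t).

f(t) = -3*exp(5*t)*sin(t) + 4*exp(5*t)*cos(t)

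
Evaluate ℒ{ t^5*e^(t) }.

L{t^5} = 5!/s^6 = 120/s^6.
By the first shifting theorem, multiplying by e^(t) replaces s with s - 1.

120/(s - 1)^6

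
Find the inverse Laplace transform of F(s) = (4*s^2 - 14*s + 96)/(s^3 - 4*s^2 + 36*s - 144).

Factor the denominator: s^3 - 4*s^2 + 36*s - 144 = (s - 4)*(s^2 + 36).
Partial fraction decomposition gives [2/(s - 4)] + [2*s/(s^2 + 36)] + [-6/(s^2 + 36)].
Invert each term: 2/(s - 4) ↔ 2e^(4t); 2·s/(s^2 + 36) ↔ 2cos(6t); -1·6/(s^2 + 36) ↔ -sin(6t).

2*exp(4*t) - sin(6*t) + 2*cos(6*t)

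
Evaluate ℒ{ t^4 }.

L{t^4} = 4!/s^5 = 24/s^5.

24/s^5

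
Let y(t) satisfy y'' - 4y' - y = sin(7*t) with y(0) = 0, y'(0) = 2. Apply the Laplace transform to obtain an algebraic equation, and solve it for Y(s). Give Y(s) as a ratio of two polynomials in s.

Transform both sides with L{·}.
With L{y''} = s^2 Y - s·y(0) - y'(0) and L{y'} = sY - y(0), with y(0) = 0, y'(0) = 2: the LHS transforms to (s^2 - 4*s - 1)Y - (2).
The right side is L{sin(7*t)} = 7/(s^2 + 49).
So (s^2 - 4*s - 1)Y = 7/(s^2 + 49) + (2).
Divide through and combine into a single rational function.

Y(s) = (2*s^2 + 105)/(s^4 - 4*s^3 + 48*s^2 - 196*s - 49)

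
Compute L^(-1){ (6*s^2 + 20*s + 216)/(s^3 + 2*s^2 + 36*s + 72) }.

Factor the denominator: s^3 + 2*s^2 + 36*s + 72 = (s + 2)*(s^2 + 36).
Partial fraction decomposition gives [5/(s + 2)] + [s/(s^2 + 36)] + [18/(s^2 + 36)].
Invert each term: 5/(s + 2) ↔ 5e^(-2t); 1·s/(s^2 + 36) ↔ cos(6t); 3·6/(s^2 + 36) ↔ 3sin(6t).

3*sin(6*t) + cos(6*t) + 5*exp(-2*t)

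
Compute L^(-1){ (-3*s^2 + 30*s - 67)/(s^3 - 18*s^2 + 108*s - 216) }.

Factor the denominator: s^3 - 18*s^2 + 108*s - 216 = (s - 6)^3.
Partial fraction decomposition gives [-3/(s - 6)] + [-6/(s - 6)^2] + [5/(s - 6)^3].
Invert each term: -3/(s - 6) ↔ -3e^(6t); -6/(s - 6)^2 ↔ -6t·e^(6t); 5/(s - 6)^3 ↔ (5/2)t^2·e^(6t).

5*t^2*exp(6*t)/2 - 6*t*exp(6*t) - 3*exp(6*t)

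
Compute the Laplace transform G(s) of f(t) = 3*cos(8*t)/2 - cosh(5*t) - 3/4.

G(s) = 3*s/(2*(s^2 + 64)) - s/(s^2 - 25) - 3/(4*s)

Apply the Laplace transform termwise.
L{-3/4} = (-3/4)/s; (3/2)·[L{cos(8t)} = s/(s^2 + 64)]; (-1)·[L{cosh(5t)} = s/(s^2 - 25)].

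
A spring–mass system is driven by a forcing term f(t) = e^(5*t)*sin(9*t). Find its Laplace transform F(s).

L{sin(9t)} = 9/(s^2 + 81).
By the first shifting theorem, multiplying by e^(5t) replaces s with s - 5.

F(s) = 9/((s - 5)^2 + 81)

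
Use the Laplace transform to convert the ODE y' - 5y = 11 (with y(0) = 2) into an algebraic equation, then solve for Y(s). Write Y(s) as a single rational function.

Y(s) = (2*s + 11)/(s^2 - 5*s)

Take the Laplace transform of both sides.
The derivative rules (L{y'} = sY - y(0) = sY - 2) turn the left side into (s - 5)Y - (2).
The right side is L{11} = 11/s.
So (s - 5)Y = 11/s + (2).
Divide through and combine into a single rational function.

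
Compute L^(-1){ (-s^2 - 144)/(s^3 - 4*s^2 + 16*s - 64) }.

Factor the denominator: s^3 - 4*s^2 + 16*s - 64 = (s - 4)*(s^2 + 16).
Partial fraction decomposition gives [-5/(s - 4)] + [4*s/(s^2 + 16)] + [16/(s^2 + 16)].
Invert each term: -5/(s - 4) ↔ -5e^(4t); 4·s/(s^2 + 16) ↔ 4cos(4t); 4·4/(s^2 + 16) ↔ 4sin(4t).

-5*exp(4*t) + 4*sin(4*t) + 4*cos(4*t)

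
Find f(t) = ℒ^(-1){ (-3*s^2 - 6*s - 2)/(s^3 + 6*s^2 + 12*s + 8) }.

f(t) = -t^2*exp(-2*t) + 6*t*exp(-2*t) - 3*exp(-2*t)

Factor the denominator: s^3 + 6*s^2 + 12*s + 8 = (s + 2)^3.
Partial fraction decomposition gives [-3/(s + 2)] + [6/(s + 2)^2] + [-2/(s + 2)^3].
Invert each term: -3/(s + 2) ↔ -3e^(-2t); 6/(s + 2)^2 ↔ 6t·e^(-2t); -2/(s + 2)^3 ↔ (-1)t^2·e^(-2t).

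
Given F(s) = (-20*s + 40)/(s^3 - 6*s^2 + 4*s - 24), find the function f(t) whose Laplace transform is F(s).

f(t) = -2*exp(6*t) - 4*sin(2*t) + 2*cos(2*t)

Factor the denominator: s^3 - 6*s^2 + 4*s - 24 = (s - 6)*(s^2 + 4).
Partial fraction decomposition gives [-2/(s - 6)] + [2*s/(s^2 + 4)] + [-8/(s^2 + 4)].
Invert each term: -2/(s - 6) ↔ -2e^(6t); 2·s/(s^2 + 4) ↔ 2cos(2t); -4·2/(s^2 + 4) ↔ -4sin(2t).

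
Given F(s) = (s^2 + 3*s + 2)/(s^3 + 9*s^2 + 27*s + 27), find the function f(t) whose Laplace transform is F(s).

f(t) = t^2*exp(-3*t) - 3*t*exp(-3*t) + exp(-3*t)

Factor the denominator: s^3 + 9*s^2 + 27*s + 27 = (s + 3)^3.
Partial fraction decomposition gives [1/(s + 3)] + [-3/(s + 3)^2] + [2/(s + 3)^3].
Invert each term: 1/(s + 3) ↔ e^(-3t); -3/(s + 3)^2 ↔ -3t·e^(-3t); 2/(s + 3)^3 ↔ (1)t^2·e^(-3t).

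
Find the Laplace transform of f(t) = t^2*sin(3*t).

18*(s^2 - 3)/(s^2 + 9)^3

L{sin(3t)} = 3/(s^2 + 9).
Then apply L{t^2·g(t)} = (-1)^2 d^2/ds^2[H(s)] with H(s) = 3/(s^2 + 9):
differentiating 2 times and applying the sign gives 18*(s^2 - 3)/(s^2 + 9)^3.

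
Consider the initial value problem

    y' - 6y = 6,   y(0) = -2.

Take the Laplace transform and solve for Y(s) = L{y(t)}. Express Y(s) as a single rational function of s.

Transform both sides with L{·}.
Using L{y'} = sY - y(0) = sY - (-2), the left side becomes (s - 6)Y - (-2).
The right side is L{6} = 6/s.
So (s - 6)Y = 6/s + (-2).
Solve for Y(s) and write it as one ratio of polynomials.

Y(s) = (-2*s + 6)/(s^2 - 6*s)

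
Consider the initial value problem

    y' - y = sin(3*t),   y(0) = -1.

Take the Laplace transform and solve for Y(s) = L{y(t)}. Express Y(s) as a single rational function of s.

Y(s) = (-s^2 - 6)/(s^3 - s^2 + 9*s - 9)

Take the Laplace transform of both sides.
Using L{y'} = sY - y(0) = sY - (-1), the left side becomes (s - 1)Y - (-1).
The right side is L{sin(3*t)} = 3/(s^2 + 9).
So (s - 1)Y = 3/(s^2 + 9) + (-1).
Divide through and combine into a single rational function.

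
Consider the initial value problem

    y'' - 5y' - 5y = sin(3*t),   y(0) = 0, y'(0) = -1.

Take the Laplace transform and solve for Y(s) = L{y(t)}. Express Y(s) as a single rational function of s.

Y(s) = (-s^2 - 6)/(s^4 - 5*s^3 + 4*s^2 - 45*s - 45)

Transform both sides with L{·}.
The derivative rules (L{y''} = s^2 Y - s·y(0) - y'(0) and L{y'} = sY - y(0), with y(0) = 0, y'(0) = -1) turn the left side into (s^2 - 5*s - 5)Y - (-1).
The right side is L{sin(3*t)} = 3/(s^2 + 9).
So (s^2 - 5*s - 5)Y = 3/(s^2 + 9) + (-1).
Divide through and combine into a single rational function.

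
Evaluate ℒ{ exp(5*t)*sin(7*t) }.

L{sin(7t)} = 7/(s^2 + 49).
By the first shifting theorem, multiplying by e^(5t) replaces s with s - 5.

7/((s - 5)^2 + 49)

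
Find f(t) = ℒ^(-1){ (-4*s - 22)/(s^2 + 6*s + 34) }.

Complete the square in the denominator: s^2 + 6*s + 34 = (s + 3)^2 + 5^2.
Split the numerator to match: -4*s - 22 = -4·(s + 3) - 2·5.
Invert each term: -4·(s + 3)/((s + 3)^2 + 25) ↔ -4e^(-3t)cos(5t); -2·5/((s + 3)^2 + 25) ↔ -2e^(-3t)sin(5t).

f(t) = -2*exp(-3*t)*sin(5*t) - 4*exp(-3*t)*cos(5*t)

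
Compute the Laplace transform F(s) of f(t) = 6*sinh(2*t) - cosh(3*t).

F(s) = -s/(s^2 - 9) + 12/(s^2 - 4)

The transform is linear, so treat each term independently.
(-1)·[L{cosh(3t)} = s/(s^2 - 9)]; (6)·[L{sinh(2t)} = 2/(s^2 - 4)].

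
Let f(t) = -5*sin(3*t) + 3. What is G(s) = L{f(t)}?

G(s) = -15/(s^2 + 9) + 3/s

By linearity of the Laplace transform, transform each term separately.
L{3} = 3/s; (-5)·[L{sin(3t)} = 3/(s^2 + 9)].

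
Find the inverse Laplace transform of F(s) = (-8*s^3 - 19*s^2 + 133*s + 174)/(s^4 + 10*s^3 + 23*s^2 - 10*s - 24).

4*exp(t) - exp(-t) - 5*exp(-4*t) - 6*exp(-6*t)

Factor the denominator: s^4 + 10*s^3 + 23*s^2 - 10*s - 24 = (s - 1)*(s + 1)*(s + 4)*(s + 6).
Partial fraction decomposition gives [-1/(s + 1)] + [-6/(s + 6)] + [4/(s - 1)] + [-5/(s + 4)].
Invert each term: -1/(s + 1) ↔ -e^(-t); -6/(s + 6) ↔ -6e^(-6t); 4/(s - 1) ↔ 4e^(t); -5/(s + 4) ↔ -5e^(-4t).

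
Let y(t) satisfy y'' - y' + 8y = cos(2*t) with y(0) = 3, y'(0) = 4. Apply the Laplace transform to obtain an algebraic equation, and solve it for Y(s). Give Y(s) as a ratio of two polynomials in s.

Apply the Laplace transform to the equation.
Using L{y''} = s^2 Y - s·y(0) - y'(0) and L{y'} = sY - y(0), with y(0) = 3, y'(0) = 4, the left side becomes (s^2 - s + 8)Y - (3*s + 1).
The right side is L{cos(2*t)} = s/(s^2 + 4).
So (s^2 - s + 8)Y = s/(s^2 + 4) + (3*s + 1).
Solve for Y(s) and write it as one ratio of polynomials.

Y(s) = (3*s^3 + s^2 + 13*s + 4)/(s^4 - s^3 + 12*s^2 - 4*s + 32)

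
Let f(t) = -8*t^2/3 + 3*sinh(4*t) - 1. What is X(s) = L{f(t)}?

X(s) = 12/(s^2 - 16) - 1/s - 16/(3*s^3)

By linearity of the Laplace transform, transform each term separately.
(3)·[L{sinh(4t)} = 4/(s^2 - 16)]; (-8/3)·[L{t^2} = 2!/s^3 = 2/s^3]; L{-1} = -1/s.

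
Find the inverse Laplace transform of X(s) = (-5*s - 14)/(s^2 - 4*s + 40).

Complete the square in the denominator: s^2 - 4*s + 40 = (s - 2)^2 + 6^2.
Split the numerator to match: -5*s - 14 = -5·(s - 2) - 4·6.
Invert each term: -5·(s - 2)/((s - 2)^2 + 36) ↔ -5e^(2t)cos(6t); -4·6/((s - 2)^2 + 36) ↔ -4e^(2t)sin(6t).

-4*exp(2*t)*sin(6*t) - 5*exp(2*t)*cos(6*t)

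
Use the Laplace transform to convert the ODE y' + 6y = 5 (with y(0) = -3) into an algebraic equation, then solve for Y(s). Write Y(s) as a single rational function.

Apply the Laplace transform to the equation.
Using L{y'} = sY - y(0) = sY - (-3), the left side becomes (s + 6)Y - (-3).
The right side is L{5} = 5/s.
So (s + 6)Y = 5/s + (-3).
Divide through and combine into a single rational function.

Y(s) = (-3*s + 5)/(s^2 + 6*s)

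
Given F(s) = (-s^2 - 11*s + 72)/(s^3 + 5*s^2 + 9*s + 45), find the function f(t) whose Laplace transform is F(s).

f(t) = 3*sin(3*t) - 4*cos(3*t) + 3*exp(-5*t)

Factor the denominator: s^3 + 5*s^2 + 9*s + 45 = (s + 5)*(s^2 + 9).
Partial fraction decomposition gives [3/(s + 5)] + [-4*s/(s^2 + 9)] + [9/(s^2 + 9)].
Invert each term: 3/(s + 5) ↔ 3e^(-5t); -4·s/(s^2 + 9) ↔ -4cos(3t); 3·3/(s^2 + 9) ↔ 3sin(3t).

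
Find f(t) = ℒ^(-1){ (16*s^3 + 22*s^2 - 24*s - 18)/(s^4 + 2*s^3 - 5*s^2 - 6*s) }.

f(t) = 5*exp(2*t) + 3 + 2*exp(-t) + 6*exp(-3*t)

Factor the denominator: s^4 + 2*s^3 - 5*s^2 - 6*s = s*(s - 2)*(s + 1)*(s + 3).
Partial fraction decomposition gives [3/s] + [6/(s + 3)] + [5/(s - 2)] + [2/(s + 1)].
Invert each term: 3/(s - 0) ↔ 3e^(0t); 6/(s + 3) ↔ 6e^(-3t); 5/(s - 2) ↔ 5e^(2t); 2/(s + 1) ↔ 2e^(-t).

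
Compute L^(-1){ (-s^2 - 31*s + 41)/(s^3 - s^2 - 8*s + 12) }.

Factor the denominator: s^3 - s^2 - 8*s + 12 = (s - 2)^2*(s + 3).
Partial fraction decomposition gives [-6/(s - 2)] + [-5/(s - 2)^2] + [5/(s + 3)].
Invert each term: -6/(s - 2) ↔ -6e^(2t); -5/(s - 2)^2 ↔ -5t·e^(2t); 5/(s + 3) ↔ 5e^(-3t).

-5*t*exp(2*t) - 6*exp(2*t) + 5*exp(-3*t)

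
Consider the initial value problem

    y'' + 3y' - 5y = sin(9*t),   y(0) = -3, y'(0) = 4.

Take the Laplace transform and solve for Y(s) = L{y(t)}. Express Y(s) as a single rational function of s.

Y(s) = (-3*s^3 - 5*s^2 - 243*s - 396)/(s^4 + 3*s^3 + 76*s^2 + 243*s - 405)

Take the Laplace transform of both sides.
With L{y''} = s^2 Y - s·y(0) - y'(0) and L{y'} = sY - y(0), with y(0) = -3, y'(0) = 4: the LHS transforms to (s^2 + 3*s - 5)Y - (-3*s - 5).
The right side is L{sin(9*t)} = 9/(s^2 + 81).
So (s^2 + 3*s - 5)Y = 9/(s^2 + 81) + (-3*s - 5).
Isolate Y and clear denominators.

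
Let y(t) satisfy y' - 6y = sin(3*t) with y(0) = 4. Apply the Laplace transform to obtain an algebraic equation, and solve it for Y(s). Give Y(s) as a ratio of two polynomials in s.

Y(s) = (4*s^2 + 39)/(s^3 - 6*s^2 + 9*s - 54)

Apply the Laplace transform to the equation.
With L{y'} = sY - y(0) = sY - 4: the LHS transforms to (s - 6)Y - (4).
The right side is L{sin(3*t)} = 3/(s^2 + 9).
So (s - 6)Y = 3/(s^2 + 9) + (4).
Solve for Y(s) and write it as one ratio of polynomials.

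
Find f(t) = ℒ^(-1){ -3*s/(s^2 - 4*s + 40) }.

f(t) = -exp(2*t)*sin(6*t) - 3*exp(2*t)*cos(6*t)

Complete the square in the denominator: s^2 - 4*s + 40 = (s - 2)^2 + 6^2.
Split the numerator to match: -3*s = -3·(s - 2) - 1·6.
Invert each term: -3·(s - 2)/((s - 2)^2 + 36) ↔ -3e^(2t)cos(6t); -1·6/((s - 2)^2 + 36) ↔ -e^(2t)sin(6t).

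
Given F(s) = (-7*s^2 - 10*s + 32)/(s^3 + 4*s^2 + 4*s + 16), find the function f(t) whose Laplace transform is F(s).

f(t) = 5*sin(2*t) - 5*cos(2*t) - 2*exp(-4*t)

Factor the denominator: s^3 + 4*s^2 + 4*s + 16 = (s + 4)*(s^2 + 4).
Partial fraction decomposition gives [-2/(s + 4)] + [-5*s/(s^2 + 4)] + [10/(s^2 + 4)].
Invert each term: -2/(s + 4) ↔ -2e^(-4t); -5·s/(s^2 + 4) ↔ -5cos(2t); 5·2/(s^2 + 4) ↔ 5sin(2t).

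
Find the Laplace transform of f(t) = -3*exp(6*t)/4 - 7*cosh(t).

-7*s/(s^2 - 1) - 3/(4*(s - 6))

By linearity of the Laplace transform, transform each term separately.
(-7)·[L{cosh(t)} = s/(s^2 - 1)]; (-3/4)·[L{e^(6t)} = 1/(s - 6)].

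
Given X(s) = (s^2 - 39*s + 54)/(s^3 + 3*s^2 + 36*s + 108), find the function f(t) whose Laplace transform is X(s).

Factor the denominator: s^3 + 3*s^2 + 36*s + 108 = (s + 3)*(s^2 + 36).
Partial fraction decomposition gives [4/(s + 3)] + [-3*s/(s^2 + 36)] + [-30/(s^2 + 36)].
Invert each term: 4/(s + 3) ↔ 4e^(-3t); -3·s/(s^2 + 36) ↔ -3cos(6t); -5·6/(s^2 + 36) ↔ -5sin(6t).

f(t) = -5*sin(6*t) - 3*cos(6*t) + 4*exp(-3*t)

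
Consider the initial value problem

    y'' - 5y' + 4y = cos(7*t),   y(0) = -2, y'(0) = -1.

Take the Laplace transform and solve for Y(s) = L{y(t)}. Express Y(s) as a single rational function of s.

Take the Laplace transform of both sides.
The derivative rules (L{y''} = s^2 Y - s·y(0) - y'(0) and L{y'} = sY - y(0), with y(0) = -2, y'(0) = -1) turn the left side into (s^2 - 5*s + 4)Y - (-2*s + 9).
The right side is L{cos(7*t)} = s/(s^2 + 49).
So (s^2 - 5*s + 4)Y = s/(s^2 + 49) + (-2*s + 9).
Solve for Y(s) and write it as one ratio of polynomials.

Y(s) = (-2*s^3 + 9*s^2 - 97*s + 441)/(s^4 - 5*s^3 + 53*s^2 - 245*s + 196)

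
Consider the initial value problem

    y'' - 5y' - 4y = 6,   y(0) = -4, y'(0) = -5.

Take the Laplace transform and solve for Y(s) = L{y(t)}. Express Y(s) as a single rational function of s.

Laplace-transform each side.
The derivative rules (L{y''} = s^2 Y - s·y(0) - y'(0) and L{y'} = sY - y(0), with y(0) = -4, y'(0) = -5) turn the left side into (s^2 - 5*s - 4)Y - (-4*s + 15).
The right side is L{6} = 6/s.
So (s^2 - 5*s - 4)Y = 6/s + (-4*s + 15).
Divide through and combine into a single rational function.

Y(s) = (-4*s^2 + 15*s + 6)/(s^3 - 5*s^2 - 4*s)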